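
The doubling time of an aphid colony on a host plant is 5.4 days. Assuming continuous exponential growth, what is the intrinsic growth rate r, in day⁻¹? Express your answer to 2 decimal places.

0.13 per day

r = ln(2)/t_d = 0.6931/5.4 = 0.12836.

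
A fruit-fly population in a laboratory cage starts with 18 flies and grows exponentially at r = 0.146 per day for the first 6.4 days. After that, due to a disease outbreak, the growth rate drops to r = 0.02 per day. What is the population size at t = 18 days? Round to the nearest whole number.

58 flies

Phase 1: N(6.4) = 18·e^(0.146×6.4) = 18·e^0.9344 = 45.8223.
Phase 2 runs for 18 − 6.4 = 11.6 days at r = 0.02.
N(18) = 45.8223·e^(0.02×11.6) = 45.8223·e^0.232 = 57.7875.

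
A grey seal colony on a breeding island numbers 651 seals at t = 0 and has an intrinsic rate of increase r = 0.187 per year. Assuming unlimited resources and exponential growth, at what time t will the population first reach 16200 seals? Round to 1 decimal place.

Set N₀·e^(rt) = 16200: e^(0.187·t) = 16200/651 = 24.885.
0.187·t = ln(24.885) = 3.2143, so t = 3.2143/0.187 = 17.189.

17.2 years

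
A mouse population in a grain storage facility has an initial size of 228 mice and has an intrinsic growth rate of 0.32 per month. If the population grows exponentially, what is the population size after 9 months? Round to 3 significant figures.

N(t) = N₀·e^(rt) = 228 × e^(0.32×9) = 228 × e^2.88.
e^2.88 ≈ 17.814, so N ≈ 228 × 17.814 = 4061.65.

4060 mice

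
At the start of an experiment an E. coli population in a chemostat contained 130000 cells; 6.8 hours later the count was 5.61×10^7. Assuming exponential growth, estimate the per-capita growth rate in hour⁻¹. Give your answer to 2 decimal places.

0.89 per hour

From N(t) = N₀·e^(rt): e^(r·6.8) = 5.61×10^7/130000 = 431.54.
r·6.8 = ln(431.54) = 6.0674, so r = 6.0674/6.8 = 0.89226.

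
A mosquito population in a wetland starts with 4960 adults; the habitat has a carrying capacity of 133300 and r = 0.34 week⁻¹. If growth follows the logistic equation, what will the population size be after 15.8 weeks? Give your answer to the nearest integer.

118998 adults

A = (K − N₀)/N₀ = (133300 − 4960)/4960 = 25.875.
N(t) = K/(1 + A·e^(−rt)) = 133300/(1 + 25.875×e^(−0.34×15.8)).
e^(−5.372) = 0.0046448; denominator = 1 + 25.875×0.0046448 = 1.1202.
N = 133300/1.1202 = 118998.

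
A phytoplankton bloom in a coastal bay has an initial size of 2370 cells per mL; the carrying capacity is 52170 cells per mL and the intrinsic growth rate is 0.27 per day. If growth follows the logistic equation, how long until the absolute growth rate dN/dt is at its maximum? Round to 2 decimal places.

11.28 days

Logistic growth is fastest at N = K/2 = 26085.
A = (K − N₀)/N₀ = 21.013. Set K/(1 + A·e^(−rt)) = K/2 → A·e^(−rt) = 1.
e^(−0.27t) = 1/21.013 = 0.0475904, so t = ln(21.013)/0.27 = 3.0451/0.27 = 11.278.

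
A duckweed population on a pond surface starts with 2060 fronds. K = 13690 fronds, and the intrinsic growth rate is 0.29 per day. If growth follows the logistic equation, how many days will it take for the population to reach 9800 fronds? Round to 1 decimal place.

9.2 days

A = (K − N₀)/N₀ = (13690 − 2060)/2060 = 5.6456.
Solve 13690/(1 + 5.6456·e^(−0.29t)) = 9800: 1 + 5.6456·e^(−0.29t) = 1.3969, so e^(−0.29t) = 0.070309.
−0.29·t = ln(0.070309) = -2.6549, so t = 2.6549/0.29 = 9.1547.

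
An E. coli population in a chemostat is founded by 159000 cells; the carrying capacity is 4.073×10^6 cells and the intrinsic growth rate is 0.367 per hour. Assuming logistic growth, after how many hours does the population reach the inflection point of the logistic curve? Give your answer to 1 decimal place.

Logistic growth is fastest at N = K/2 = 2.0365×10^6.
A = (K − N₀)/N₀ = 24.616. Set K/(1 + A·e^(−rt)) = K/2 → A·e^(−rt) = 1.
e^(−0.367t) = 1/24.616 = 0.0406234, so t = ln(24.616)/0.367 = 3.2034/0.367 = 8.7286.

8.7 hours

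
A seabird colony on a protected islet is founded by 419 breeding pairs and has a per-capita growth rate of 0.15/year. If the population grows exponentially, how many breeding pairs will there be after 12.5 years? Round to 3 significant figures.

N(t) = N₀·e^(rt) = 419 × e^(0.15×12.5) = 419 × e^1.875.
e^1.875 ≈ 6.5208, so N ≈ 419 × 6.5208 = 2732.22.

2730 breeding pairs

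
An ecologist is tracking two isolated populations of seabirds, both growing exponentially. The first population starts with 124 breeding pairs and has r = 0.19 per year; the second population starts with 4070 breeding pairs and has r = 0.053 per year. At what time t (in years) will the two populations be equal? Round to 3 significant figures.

Set 124·e^(0.19t) = 4070·e^(0.053t).
e^((0.19 − 0.053)t) = 4070/124 → e^(0.137·t) = 32.823.
0.137·t = ln(32.823) = 3.4911, so t = 3.4911/0.137 = 25.483.

25.5 years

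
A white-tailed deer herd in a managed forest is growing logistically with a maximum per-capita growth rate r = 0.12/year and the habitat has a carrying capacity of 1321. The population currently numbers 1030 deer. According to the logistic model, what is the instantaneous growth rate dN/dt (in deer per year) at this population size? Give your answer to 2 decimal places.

dN/dt = rN(1 − N/K) = 0.12 × 1030 × (1 − 1030/1321).
1 − 1030/1321 = 0.22029; dN/dt = 0.12 × 1030 × 0.22029 = 27.228.

27.23 deer per year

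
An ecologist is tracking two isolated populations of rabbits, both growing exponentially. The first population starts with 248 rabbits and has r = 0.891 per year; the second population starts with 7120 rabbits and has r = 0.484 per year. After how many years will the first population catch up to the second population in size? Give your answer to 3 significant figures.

Set 248·e^(0.891t) = 7120·e^(0.484t).
e^((0.891 − 0.484)t) = 7120/248 → e^(0.407·t) = 28.71.
0.407·t = ln(28.71) = 3.3572, so t = 3.3572/0.407 = 8.2487.

8.25 years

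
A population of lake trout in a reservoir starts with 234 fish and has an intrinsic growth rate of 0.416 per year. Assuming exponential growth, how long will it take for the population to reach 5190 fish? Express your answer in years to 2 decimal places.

Set N₀·e^(rt) = 5190: e^(0.416·t) = 5190/234 = 22.179.
0.416·t = ln(22.179) = 3.0992, so t = 3.0992/0.416 = 7.4499.

7.45 years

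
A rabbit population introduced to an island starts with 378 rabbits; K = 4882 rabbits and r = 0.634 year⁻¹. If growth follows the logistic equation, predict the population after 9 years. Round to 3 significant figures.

A = (K − N₀)/N₀ = (4882 − 378)/378 = 11.915.
N(t) = K/(1 + A·e^(−rt)) = 4882/(1 + 11.915×e^(−0.634×9)).
e^(−5.706) = 0.0033259; denominator = 1 + 11.915×0.0033259 = 1.0396.
N = 4882/1.0396 = 4695.9.

4700 rabbits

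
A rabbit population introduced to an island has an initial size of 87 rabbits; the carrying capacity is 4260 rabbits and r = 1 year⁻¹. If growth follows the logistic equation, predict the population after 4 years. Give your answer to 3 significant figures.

2270 rabbits

A = (K − N₀)/N₀ = (4260 − 87)/87 = 47.966.
N(t) = K/(1 + A·e^(−rt)) = 4260/(1 + 47.966×e^(−1×4)).
e^(−4) = 0.018316; denominator = 1 + 47.966×0.018316 = 1.8785.
N = 4260/1.8785 = 2267.74.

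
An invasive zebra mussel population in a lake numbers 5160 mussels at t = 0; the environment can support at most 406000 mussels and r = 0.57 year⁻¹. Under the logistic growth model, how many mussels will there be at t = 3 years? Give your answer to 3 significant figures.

27000 mussels

A = (K − N₀)/N₀ = (406000 − 5160)/5160 = 77.682.
N(t) = K/(1 + A·e^(−rt)) = 406000/(1 + 77.682×e^(−0.57×3)).
e^(−1.71) = 0.18087; denominator = 1 + 77.682×0.18087 = 15.05.
N = 406000/15.05 = 26976.7.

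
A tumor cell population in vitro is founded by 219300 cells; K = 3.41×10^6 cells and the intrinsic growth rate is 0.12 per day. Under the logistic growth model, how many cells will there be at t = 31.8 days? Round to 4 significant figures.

2583000 cells

A = (K − N₀)/N₀ = (3.41×10^6 − 219300)/219300 = 14.549.
N(t) = K/(1 + A·e^(−rt)) = 3.41×10^6/(1 + 14.549×e^(−0.12×31.8)).
e^(−3.816) = 0.022016; denominator = 1 + 14.549×0.022016 = 1.3203.
N = 3.41×10^6/1.3203 = 2.582714×10^6.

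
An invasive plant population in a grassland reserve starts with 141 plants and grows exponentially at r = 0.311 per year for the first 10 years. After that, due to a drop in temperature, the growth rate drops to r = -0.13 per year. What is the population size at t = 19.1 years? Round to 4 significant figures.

968.5 plants

Phase 1: N(10) = 141·e^(0.311×10) = 141·e^3.11 = 3161.37.
Phase 2 runs for 19.1 − 10 = 9.1 years at r = -0.13.
N(19.1) = 3161.37·e^(-0.13×9.1) = 3161.37·e^-1.183 = 968.511.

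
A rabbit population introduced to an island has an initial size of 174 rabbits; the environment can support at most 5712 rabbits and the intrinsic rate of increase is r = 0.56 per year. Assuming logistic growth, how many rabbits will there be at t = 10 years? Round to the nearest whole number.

5111 rabbits

A = (K − N₀)/N₀ = (5712 − 174)/174 = 31.828.
N(t) = K/(1 + A·e^(−rt)) = 5712/(1 + 31.828×e^(−0.56×10)).
e^(−5.6) = 0.0036979; denominator = 1 + 31.828×0.0036979 = 1.1177.
N = 5712/1.1177 = 5110.52.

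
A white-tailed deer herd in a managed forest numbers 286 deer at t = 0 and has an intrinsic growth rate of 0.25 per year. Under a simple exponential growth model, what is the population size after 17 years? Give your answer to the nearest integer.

N(t) = N₀·e^(rt) = 286 × e^(0.25×17) = 286 × e^4.25.
e^4.25 ≈ 70.105, so N ≈ 286 × 70.105 = 20050.1.

20050 deer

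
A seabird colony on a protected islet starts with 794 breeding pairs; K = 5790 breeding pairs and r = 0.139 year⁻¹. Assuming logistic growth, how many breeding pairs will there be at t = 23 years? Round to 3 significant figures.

4610 breeding pairs

A = (K − N₀)/N₀ = (5790 − 794)/794 = 6.2922.
N(t) = K/(1 + A·e^(−rt)) = 5790/(1 + 6.2922×e^(−0.139×23)).
e^(−3.197) = 0.040885; denominator = 1 + 6.2922×0.040885 = 1.2573.
N = 5790/1.2573 = 4605.27.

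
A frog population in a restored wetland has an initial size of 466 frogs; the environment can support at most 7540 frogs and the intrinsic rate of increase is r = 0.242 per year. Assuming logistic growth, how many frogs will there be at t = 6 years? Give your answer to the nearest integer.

1656 frogs

A = (K − N₀)/N₀ = (7540 − 466)/466 = 15.18.
N(t) = K/(1 + A·e^(−rt)) = 7540/(1 + 15.18×e^(−0.242×6)).
e^(−1.452) = 0.2341; denominator = 1 + 15.18×0.2341 = 4.5537.
N = 7540/4.5537 = 1655.79.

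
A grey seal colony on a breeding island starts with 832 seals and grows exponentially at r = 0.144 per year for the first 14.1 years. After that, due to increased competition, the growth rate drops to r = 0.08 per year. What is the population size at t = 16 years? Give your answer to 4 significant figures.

7378 seals

Phase 1: N(14.1) = 832·e^(0.144×14.1) = 832·e^2.03 = 6337.45.
Phase 2 runs for 16 − 14.1 = 1.9 years at r = 0.08.
N(16) = 6337.45·e^(0.08×1.9) = 6337.45·e^0.152 = 7377.81.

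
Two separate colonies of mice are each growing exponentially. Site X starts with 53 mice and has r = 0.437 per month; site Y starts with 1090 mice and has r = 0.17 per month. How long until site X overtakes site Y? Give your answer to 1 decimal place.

11.3 months

Set 53·e^(0.437t) = 1090·e^(0.17t).
e^((0.437 − 0.17)t) = 1090/53 → e^(0.267·t) = 20.566.
0.267·t = ln(20.566) = 3.0236, so t = 3.0236/0.267 = 11.324.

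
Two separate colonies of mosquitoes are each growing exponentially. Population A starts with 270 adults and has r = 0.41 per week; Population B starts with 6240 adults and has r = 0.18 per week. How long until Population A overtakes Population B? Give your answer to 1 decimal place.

13.7 weeks

Set 270·e^(0.41t) = 6240·e^(0.18t).
e^((0.41 − 0.18)t) = 6240/270 → e^(0.23·t) = 23.111.
0.23·t = ln(23.111) = 3.1403, so t = 3.1403/0.23 = 13.654.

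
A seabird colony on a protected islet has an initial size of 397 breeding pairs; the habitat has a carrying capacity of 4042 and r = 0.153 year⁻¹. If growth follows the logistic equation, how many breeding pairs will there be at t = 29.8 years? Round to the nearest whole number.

3688 breeding pairs

A = (K − N₀)/N₀ = (4042 − 397)/397 = 9.1814.
N(t) = K/(1 + A·e^(−rt)) = 4042/(1 + 9.1814×e^(−0.153×29.8)).
e^(−4.559) = 0.010468; denominator = 1 + 9.1814×0.010468 = 1.0961.
N = 4042/1.0961 = 3687.57.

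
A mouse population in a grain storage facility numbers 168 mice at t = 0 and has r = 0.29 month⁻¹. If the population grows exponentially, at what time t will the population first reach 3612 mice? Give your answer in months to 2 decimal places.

Set N₀·e^(rt) = 3612: e^(0.29·t) = 3612/168 = 21.5.
0.29·t = ln(21.5) = 3.0681, so t = 3.0681/0.29 = 10.579.

10.58 months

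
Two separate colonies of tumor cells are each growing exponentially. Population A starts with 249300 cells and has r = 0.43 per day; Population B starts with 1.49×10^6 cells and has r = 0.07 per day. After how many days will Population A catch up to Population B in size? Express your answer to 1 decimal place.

Set 249300·e^(0.43t) = 1.49×10^6·e^(0.07t).
e^((0.43 − 0.07)t) = 1.49×10^6/249300 → e^(0.36·t) = 5.9767.
0.36·t = ln(5.9767) = 1.7879, so t = 1.7879/0.36 = 4.9663.

5.0 days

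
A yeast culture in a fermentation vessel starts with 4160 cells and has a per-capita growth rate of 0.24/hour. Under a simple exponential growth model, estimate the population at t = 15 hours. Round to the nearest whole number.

N(t) = N₀·e^(rt) = 4160 × e^(0.24×15) = 4160 × e^3.6.
e^3.6 ≈ 36.598, so N ≈ 4160 × 36.598 = 152249.

152249 cells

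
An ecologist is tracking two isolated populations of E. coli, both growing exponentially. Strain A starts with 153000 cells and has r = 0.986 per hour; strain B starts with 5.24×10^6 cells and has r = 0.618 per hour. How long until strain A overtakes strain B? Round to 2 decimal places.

Set 153000·e^(0.986t) = 5.24×10^6·e^(0.618t).
e^((0.986 − 0.618)t) = 5.24×10^6/153000 → e^(0.368·t) = 34.248.
0.368·t = ln(34.248) = 3.5336, so t = 3.5336/0.368 = 9.6023.

9.60 hours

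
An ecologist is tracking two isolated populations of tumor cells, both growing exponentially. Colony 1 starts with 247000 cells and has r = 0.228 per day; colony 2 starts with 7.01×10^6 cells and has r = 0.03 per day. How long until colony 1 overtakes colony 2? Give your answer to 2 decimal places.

Set 247000·e^(0.228t) = 7.01×10^6·e^(0.03t).
e^((0.228 − 0.03)t) = 7.01×10^6/247000 → e^(0.198·t) = 28.381.
0.198·t = ln(28.381) = 3.3457, so t = 3.3457/0.198 = 16.897.

16.90 days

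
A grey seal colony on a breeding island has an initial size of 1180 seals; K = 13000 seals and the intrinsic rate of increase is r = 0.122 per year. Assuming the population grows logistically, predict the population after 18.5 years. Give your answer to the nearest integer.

A = (K − N₀)/N₀ = (13000 − 1180)/1180 = 10.017.
N(t) = K/(1 + A·e^(−rt)) = 13000/(1 + 10.017×e^(−0.122×18.5)).
e^(−2.257) = 0.10466; denominator = 1 + 10.017×0.10466 = 2.0484.
N = 13000/2.0484 = 6346.37.

6346 seals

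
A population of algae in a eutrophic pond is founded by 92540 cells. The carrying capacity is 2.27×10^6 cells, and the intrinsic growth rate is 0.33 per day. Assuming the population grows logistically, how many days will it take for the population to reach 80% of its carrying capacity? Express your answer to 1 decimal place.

A = (K − N₀)/N₀ = (2.27×10^6 − 92540)/92540 = 23.53.
Solve 2.27×10^6/(1 + 23.53·e^(−0.33t)) = 1.816×10^6: 1 + 23.53·e^(−0.33t) = 1.25, so e^(−0.33t) = 0.0106248.
−0.33·t = ln(0.0106248) = -4.5446, so t = 4.5446/0.33 = 13.771.

13.8 days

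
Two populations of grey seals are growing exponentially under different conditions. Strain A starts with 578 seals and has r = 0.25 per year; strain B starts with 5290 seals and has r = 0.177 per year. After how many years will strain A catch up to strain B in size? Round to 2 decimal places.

Set 578·e^(0.25t) = 5290·e^(0.177t).
e^((0.25 − 0.177)t) = 5290/578 → e^(0.073·t) = 9.1522.
0.073·t = ln(9.1522) = 2.214, so t = 2.214/0.073 = 30.329.

30.33 years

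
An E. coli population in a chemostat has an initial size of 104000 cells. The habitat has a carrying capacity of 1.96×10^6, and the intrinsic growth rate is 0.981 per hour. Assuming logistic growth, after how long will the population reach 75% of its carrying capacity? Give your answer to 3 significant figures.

4.06 hours

A = (K − N₀)/N₀ = (1.96×10^6 − 104000)/104000 = 17.846.
Solve 1.96×10^6/(1 + 17.846·e^(−0.981t)) = 1.47×10^6: 1 + 17.846·e^(−0.981t) = 1.3333, so e^(−0.981t) = 0.0186782.
−0.981·t = ln(0.0186782) = -3.9804, so t = 3.9804/0.981 = 4.0575.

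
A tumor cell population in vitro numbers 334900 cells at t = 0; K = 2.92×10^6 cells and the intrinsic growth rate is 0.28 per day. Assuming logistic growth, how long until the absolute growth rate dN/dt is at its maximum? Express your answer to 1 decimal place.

Logistic growth is fastest at N = K/2 = 1.46×10^6.
A = (K − N₀)/N₀ = 7.719. Set K/(1 + A·e^(−rt)) = K/2 → A·e^(−rt) = 1.
e^(−0.28t) = 1/7.719 = 0.12955, so t = ln(7.719)/0.28 = 2.0437/0.28 = 7.2989.

7.3 days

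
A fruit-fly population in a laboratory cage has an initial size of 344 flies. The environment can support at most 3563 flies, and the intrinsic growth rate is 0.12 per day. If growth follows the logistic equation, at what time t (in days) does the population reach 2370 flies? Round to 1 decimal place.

24.4 days

A = (K − N₀)/N₀ = (3563 − 344)/344 = 9.3576.
Solve 3563/(1 + 9.3576·e^(−0.12t)) = 2370: 1 + 9.3576·e^(−0.12t) = 1.5034, so e^(−0.12t) = 0.0537935.
−0.12·t = ln(0.0537935) = -2.9226, so t = 2.9226/0.12 = 24.355.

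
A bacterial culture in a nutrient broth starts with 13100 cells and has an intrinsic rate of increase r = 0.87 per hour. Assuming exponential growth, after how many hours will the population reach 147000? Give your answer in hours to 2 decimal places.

Set N₀·e^(rt) = 147000: e^(0.87·t) = 147000/13100 = 11.221.
0.87·t = ln(11.221) = 2.4178, so t = 2.4178/0.87 = 2.7791.

2.78 hours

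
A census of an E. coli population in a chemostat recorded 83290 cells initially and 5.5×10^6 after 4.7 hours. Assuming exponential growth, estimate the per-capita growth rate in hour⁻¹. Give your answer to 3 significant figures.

0.892 per hour

From N(t) = N₀·e^(rt): e^(r·4.7) = 5.5×10^6/83290 = 66.034.
r·4.7 = ln(66.034) = 4.1902, so r = 4.1902/4.7 = 0.89153.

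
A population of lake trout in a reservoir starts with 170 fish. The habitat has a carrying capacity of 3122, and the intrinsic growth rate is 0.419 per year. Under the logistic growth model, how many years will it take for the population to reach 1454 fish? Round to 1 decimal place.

6.5 years

A = (K − N₀)/N₀ = (3122 − 170)/170 = 17.365.
Solve 3122/(1 + 17.365·e^(−0.419t)) = 1454: 1 + 17.365·e^(−0.419t) = 2.1472, so e^(−0.419t) = 0.0660639.
−0.419·t = ln(0.0660639) = -2.7171, so t = 2.7171/0.419 = 6.4848.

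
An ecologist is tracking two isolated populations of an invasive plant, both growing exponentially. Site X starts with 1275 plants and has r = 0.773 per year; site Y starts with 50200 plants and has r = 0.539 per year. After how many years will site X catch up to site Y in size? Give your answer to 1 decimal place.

Set 1275·e^(0.773t) = 50200·e^(0.539t).
e^((0.773 − 0.539)t) = 50200/1275 → e^(0.234·t) = 39.373.
0.234·t = ln(39.373) = 3.6731, so t = 3.6731/0.234 = 15.697.

15.7 years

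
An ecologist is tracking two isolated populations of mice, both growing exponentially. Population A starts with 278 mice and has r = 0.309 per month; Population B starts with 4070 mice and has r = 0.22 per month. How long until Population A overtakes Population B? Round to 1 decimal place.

Set 278·e^(0.309t) = 4070·e^(0.22t).
e^((0.309 − 0.22)t) = 4070/278 → e^(0.089·t) = 14.64.
0.089·t = ln(14.64) = 2.6838, so t = 2.6838/0.089 = 30.155.

30.2 months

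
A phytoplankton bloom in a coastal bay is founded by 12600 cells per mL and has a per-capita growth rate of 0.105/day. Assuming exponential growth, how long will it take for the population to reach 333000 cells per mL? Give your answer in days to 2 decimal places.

31.19 days

Set N₀·e^(rt) = 333000: e^(0.105·t) = 333000/12600 = 26.429.
0.105·t = ln(26.429) = 3.2744, so t = 3.2744/0.105 = 31.185.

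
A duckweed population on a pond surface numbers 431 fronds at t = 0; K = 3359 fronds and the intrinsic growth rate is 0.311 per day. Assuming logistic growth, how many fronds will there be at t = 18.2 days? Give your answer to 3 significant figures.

A = (K − N₀)/N₀ = (3359 − 431)/431 = 6.7935.
N(t) = K/(1 + A·e^(−rt)) = 3359/(1 + 6.7935×e^(−0.311×18.2)).
e^(−5.66) = 0.0034818; denominator = 1 + 6.7935×0.0034818 = 1.0237.
N = 3359/1.0237 = 3281.38.

3280 fronds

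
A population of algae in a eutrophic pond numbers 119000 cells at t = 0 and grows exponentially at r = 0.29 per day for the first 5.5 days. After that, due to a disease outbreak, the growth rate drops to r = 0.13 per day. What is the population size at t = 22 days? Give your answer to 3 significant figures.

Phase 1: N(5.5) = 119000·e^(0.29×5.5) = 119000·e^1.595 = 586471.
Phase 2 runs for 22 − 5.5 = 16.5 days at r = 0.13.
N(22) = 586471·e^(0.13×16.5) = 586471·e^2.145 = 5.009661×10^6.

5010000 cells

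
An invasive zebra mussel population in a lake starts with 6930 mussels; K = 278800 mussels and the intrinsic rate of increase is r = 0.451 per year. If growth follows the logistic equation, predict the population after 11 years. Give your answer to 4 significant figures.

218700 mussels

A = (K − N₀)/N₀ = (278800 − 6930)/6930 = 39.231.
N(t) = K/(1 + A·e^(−rt)) = 278800/(1 + 39.231×e^(−0.451×11)).
e^(−4.961) = 0.0070059; denominator = 1 + 39.231×0.0070059 = 1.2748.
N = 278800/1.2748 = 218693.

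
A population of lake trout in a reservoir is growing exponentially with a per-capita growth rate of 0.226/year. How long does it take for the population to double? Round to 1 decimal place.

3.1 years

Doubling time t_d = ln(2)/r = 0.6931/0.226 = 3.067.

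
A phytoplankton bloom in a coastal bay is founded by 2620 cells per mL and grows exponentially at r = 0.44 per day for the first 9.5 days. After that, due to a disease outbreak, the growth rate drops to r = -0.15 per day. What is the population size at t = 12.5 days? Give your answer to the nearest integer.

Phase 1: N(9.5) = 2620·e^(0.44×9.5) = 2620·e^4.18 = 171259.
Phase 2 runs for 12.5 − 9.5 = 3 days at r = -0.15.
N(12.5) = 171259·e^(-0.15×3) = 171259·e^-0.45 = 109199.

109199 cells per mL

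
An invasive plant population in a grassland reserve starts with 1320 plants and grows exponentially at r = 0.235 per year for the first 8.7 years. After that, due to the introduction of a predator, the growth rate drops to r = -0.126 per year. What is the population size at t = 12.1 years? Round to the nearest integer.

6644 plants

Phase 1: N(8.7) = 1320·e^(0.235×8.7) = 1320·e^2.044 = 10197.4.
Phase 2 runs for 12.1 − 8.7 = 3.4 years at r = -0.126.
N(12.1) = 10197.4·e^(-0.126×3.4) = 10197.4·e^-0.4284 = 6644.12.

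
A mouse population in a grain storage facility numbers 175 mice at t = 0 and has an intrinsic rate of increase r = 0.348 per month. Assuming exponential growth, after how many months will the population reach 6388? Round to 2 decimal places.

Set N₀·e^(rt) = 6388: e^(0.348·t) = 6388/175 = 36.503.
0.348·t = ln(36.503) = 3.5974, so t = 3.5974/0.348 = 10.337.

10.34 months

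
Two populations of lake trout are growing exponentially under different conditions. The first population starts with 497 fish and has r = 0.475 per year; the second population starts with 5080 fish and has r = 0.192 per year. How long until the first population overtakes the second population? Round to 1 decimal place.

Set 497·e^(0.475t) = 5080·e^(0.192t).
e^((0.475 − 0.192)t) = 5080/497 → e^(0.283·t) = 10.221.
0.283·t = ln(10.221) = 2.3245, so t = 2.3245/0.283 = 8.2137.

8.2 years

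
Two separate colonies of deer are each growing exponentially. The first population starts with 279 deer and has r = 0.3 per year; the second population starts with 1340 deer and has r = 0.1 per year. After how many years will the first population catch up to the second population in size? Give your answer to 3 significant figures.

Set 279·e^(0.3t) = 1340·e^(0.1t).
e^((0.3 − 0.1)t) = 1340/279 → e^(0.2·t) = 4.8029.
0.2·t = ln(4.8029) = 1.5692, so t = 1.5692/0.2 = 7.8461.

7.85 years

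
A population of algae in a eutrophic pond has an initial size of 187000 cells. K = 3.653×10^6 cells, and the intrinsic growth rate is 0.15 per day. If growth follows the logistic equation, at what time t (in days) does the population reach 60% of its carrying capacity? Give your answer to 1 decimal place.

22.2 days

A = (K − N₀)/N₀ = (3.653×10^6 − 187000)/187000 = 18.535.
Solve 3.653×10^6/(1 + 18.535·e^(−0.15t)) = 2.1918×10^6: 1 + 18.535·e^(−0.15t) = 1.6667, so e^(−0.15t) = 0.0359685.
−0.15·t = ln(0.0359685) = -3.3251, so t = 3.3251/0.15 = 22.167.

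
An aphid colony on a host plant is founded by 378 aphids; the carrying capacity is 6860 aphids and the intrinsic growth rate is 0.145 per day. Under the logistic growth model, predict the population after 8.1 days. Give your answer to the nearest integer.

A = (K − N₀)/N₀ = (6860 − 378)/378 = 17.148.
N(t) = K/(1 + A·e^(−rt)) = 6860/(1 + 17.148×e^(−0.145×8.1)).
e^(−1.174) = 0.30897; denominator = 1 + 17.148×0.30897 = 6.2983.
N = 6860/6.2983 = 1089.18.

1089 aphids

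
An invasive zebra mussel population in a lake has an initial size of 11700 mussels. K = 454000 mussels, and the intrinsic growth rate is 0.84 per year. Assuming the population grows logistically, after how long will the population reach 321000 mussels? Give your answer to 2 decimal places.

A = (K − N₀)/N₀ = (454000 − 11700)/11700 = 37.803.
Solve 454000/(1 + 37.803·e^(−0.84t)) = 321000: 1 + 37.803·e^(−0.84t) = 1.4143, so e^(−0.84t) = 0.0109601.
−0.84·t = ln(0.0109601) = -4.5135, so t = 4.5135/0.84 = 5.3732.

5.37 years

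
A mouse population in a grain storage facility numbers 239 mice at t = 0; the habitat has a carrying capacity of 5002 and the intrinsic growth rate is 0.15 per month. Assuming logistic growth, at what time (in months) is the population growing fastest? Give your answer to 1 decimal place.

Logistic growth is fastest at N = K/2 = 2501.
A = (K − N₀)/N₀ = 19.929. Set K/(1 + A·e^(−rt)) = K/2 → A·e^(−rt) = 1.
e^(−0.15t) = 1/19.929 = 0.0501785, so t = ln(19.929)/0.15 = 2.9922/0.15 = 19.948.

19.9 months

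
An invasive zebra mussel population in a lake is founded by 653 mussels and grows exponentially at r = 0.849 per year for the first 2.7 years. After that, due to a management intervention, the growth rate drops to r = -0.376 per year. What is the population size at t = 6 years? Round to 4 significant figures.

Phase 1: N(2.7) = 653·e^(0.849×2.7) = 653·e^2.292 = 6463.18.
Phase 2 runs for 6 − 2.7 = 3.3 years at r = -0.376.
N(6) = 6463.18·e^(-0.376×3.3) = 6463.18·e^-1.241 = 1868.85.

1869 mussels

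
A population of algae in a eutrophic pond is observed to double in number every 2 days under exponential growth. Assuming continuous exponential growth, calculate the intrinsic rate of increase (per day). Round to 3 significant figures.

0.347 per day

r = ln(2)/t_d = 0.6931/2 = 0.34657.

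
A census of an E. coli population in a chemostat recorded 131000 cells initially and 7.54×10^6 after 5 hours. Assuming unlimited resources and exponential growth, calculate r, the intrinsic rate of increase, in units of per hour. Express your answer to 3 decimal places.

0.811 per hour

From N(t) = N₀·e^(rt): e^(r·5) = 7.54×10^6/131000 = 57.557.
r·5 = ln(57.557) = 4.0528, so r = 4.0528/5 = 0.81056.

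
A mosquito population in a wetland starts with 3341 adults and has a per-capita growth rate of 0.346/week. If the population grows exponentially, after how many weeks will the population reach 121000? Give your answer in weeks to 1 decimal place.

Set N₀·e^(rt) = 121000: e^(0.346·t) = 121000/3341 = 36.217.
0.346·t = ln(36.217) = 3.5895, so t = 3.5895/0.346 = 10.374.

10.4 weeks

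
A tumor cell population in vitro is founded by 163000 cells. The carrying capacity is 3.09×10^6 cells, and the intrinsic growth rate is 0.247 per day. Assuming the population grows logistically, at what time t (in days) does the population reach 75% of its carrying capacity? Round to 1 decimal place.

16.1 days

A = (K − N₀)/N₀ = (3.09×10^6 − 163000)/163000 = 17.957.
Solve 3.09×10^6/(1 + 17.957·e^(−0.247t)) = 2.3175×10^6: 1 + 17.957·e^(−0.247t) = 1.3333, so e^(−0.247t) = 0.0185628.
−0.247·t = ln(0.0185628) = -3.9866, so t = 3.9866/0.247 = 16.14.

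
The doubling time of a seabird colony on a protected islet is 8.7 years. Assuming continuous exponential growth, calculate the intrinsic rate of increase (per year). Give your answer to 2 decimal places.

0.08 per year

r = ln(2)/t_d = 0.6931/8.7 = 0.079672.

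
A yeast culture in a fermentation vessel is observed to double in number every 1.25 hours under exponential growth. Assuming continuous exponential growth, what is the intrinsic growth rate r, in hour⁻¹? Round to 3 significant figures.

0.555 per hour

r = ln(2)/t_d = 0.6931/1.25 = 0.55452.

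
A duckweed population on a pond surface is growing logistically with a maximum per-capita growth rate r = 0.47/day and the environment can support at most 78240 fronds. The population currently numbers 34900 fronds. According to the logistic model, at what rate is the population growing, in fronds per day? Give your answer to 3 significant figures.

9090 fronds per day

dN/dt = rN(1 − N/K) = 0.47 × 34900 × (1 − 34900/78240).
1 − 34900/78240 = 0.55394; dN/dt = 0.47 × 34900 × 0.55394 = 9086.2.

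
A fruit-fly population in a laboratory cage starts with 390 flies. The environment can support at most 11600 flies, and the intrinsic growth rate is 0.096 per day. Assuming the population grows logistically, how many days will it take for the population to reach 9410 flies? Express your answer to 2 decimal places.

50.17 days

A = (K − N₀)/N₀ = (11600 − 390)/390 = 28.744.
Solve 11600/(1 + 28.744·e^(−0.096t)) = 9410: 1 + 28.744·e^(−0.096t) = 1.2327, so e^(−0.096t) = 0.0080968.
−0.096·t = ln(0.0080968) = -4.8163, so t = 4.8163/0.096 = 50.17.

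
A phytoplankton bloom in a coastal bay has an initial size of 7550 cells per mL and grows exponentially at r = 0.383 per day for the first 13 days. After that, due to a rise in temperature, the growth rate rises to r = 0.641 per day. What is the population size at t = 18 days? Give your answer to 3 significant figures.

Phase 1: N(13) = 7550·e^(0.383×13) = 7550·e^4.979 = 1.097234×10^6.
Phase 2 runs for 18 − 13 = 5 days at r = 0.641.
N(18) = 1.097234×10^6·e^(0.641×5) = 1.097234×10^6·e^3.205 = 2.705285×10^7.

27100000 cells per mL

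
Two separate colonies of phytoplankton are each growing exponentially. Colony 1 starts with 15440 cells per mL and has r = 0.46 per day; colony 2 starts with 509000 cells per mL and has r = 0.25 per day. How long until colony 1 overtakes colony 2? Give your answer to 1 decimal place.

16.6 days

Set 15440·e^(0.46t) = 509000·e^(0.25t).
e^((0.46 − 0.25)t) = 509000/15440 → e^(0.21·t) = 32.966.
0.21·t = ln(32.966) = 3.4955, so t = 3.4955/0.21 = 16.645.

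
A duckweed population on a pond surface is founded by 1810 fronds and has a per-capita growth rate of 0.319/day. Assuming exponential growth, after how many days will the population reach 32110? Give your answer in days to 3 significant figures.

Set N₀·e^(rt) = 32110: e^(0.319·t) = 32110/1810 = 17.74.
0.319·t = ln(17.74) = 2.8758, so t = 2.8758/0.319 = 9.0152.

9.02 days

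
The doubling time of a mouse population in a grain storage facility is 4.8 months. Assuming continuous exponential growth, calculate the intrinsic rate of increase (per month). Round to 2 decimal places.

0.14 per month

r = ln(2)/t_d = 0.6931/4.8 = 0.14441.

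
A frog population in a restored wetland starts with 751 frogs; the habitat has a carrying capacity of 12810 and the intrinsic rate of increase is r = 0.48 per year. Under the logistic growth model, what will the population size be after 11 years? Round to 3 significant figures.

11800 frogs

A = (K − N₀)/N₀ = (12810 − 751)/751 = 16.057.
N(t) = K/(1 + A·e^(−rt)) = 12810/(1 + 16.057×e^(−0.48×11)).
e^(−5.28) = 0.0050924; denominator = 1 + 16.057×0.0050924 = 1.0818.
N = 12810/1.0818 = 11841.7.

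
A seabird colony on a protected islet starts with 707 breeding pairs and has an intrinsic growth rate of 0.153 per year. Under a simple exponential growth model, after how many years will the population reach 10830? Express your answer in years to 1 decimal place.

Set N₀·e^(rt) = 10830: e^(0.153·t) = 10830/707 = 15.318.
0.153·t = ln(15.318) = 2.729, so t = 2.729/0.153 = 17.837.

17.8 years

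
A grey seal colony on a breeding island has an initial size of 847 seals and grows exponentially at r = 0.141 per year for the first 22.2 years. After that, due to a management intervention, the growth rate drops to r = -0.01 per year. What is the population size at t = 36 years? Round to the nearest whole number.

16880 seals

Phase 1: N(22.2) = 847·e^(0.141×22.2) = 847·e^3.13 = 19378.1.
Phase 2 runs for 36 − 22.2 = 13.8 years at r = -0.01.
N(36) = 19378.1·e^(-0.01×13.8) = 19378.1·e^-0.138 = 16880.3.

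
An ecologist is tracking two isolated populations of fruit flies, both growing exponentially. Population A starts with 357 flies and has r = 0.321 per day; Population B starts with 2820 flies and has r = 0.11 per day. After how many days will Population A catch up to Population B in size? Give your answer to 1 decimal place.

Set 357·e^(0.321t) = 2820·e^(0.11t).
e^((0.321 − 0.11)t) = 2820/357 → e^(0.211·t) = 7.8992.
0.211·t = ln(7.8992) = 2.0668, so t = 2.0668/0.211 = 9.7951.

9.8 days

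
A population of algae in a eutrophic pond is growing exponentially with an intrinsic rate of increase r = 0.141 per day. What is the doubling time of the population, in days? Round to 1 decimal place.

Doubling time t_d = ln(2)/r = 0.6931/0.141 = 4.9159.

4.9 days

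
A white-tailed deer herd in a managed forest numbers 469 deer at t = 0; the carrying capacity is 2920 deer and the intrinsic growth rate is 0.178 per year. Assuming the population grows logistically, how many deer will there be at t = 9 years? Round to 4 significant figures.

A = (K − N₀)/N₀ = (2920 − 469)/469 = 5.226.
N(t) = K/(1 + A·e^(−rt)) = 2920/(1 + 5.226×e^(−0.178×9)).
e^(−1.602) = 0.20149; denominator = 1 + 5.226×0.20149 = 2.053.
N = 2920/2.053 = 1422.3.

1422 deer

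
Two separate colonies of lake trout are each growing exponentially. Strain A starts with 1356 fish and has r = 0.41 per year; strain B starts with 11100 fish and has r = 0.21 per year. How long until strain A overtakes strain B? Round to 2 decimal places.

10.51 years

Set 1356·e^(0.41t) = 11100·e^(0.21t).
e^((0.41 − 0.21)t) = 11100/1356 → e^(0.2·t) = 8.1858.
0.2·t = ln(8.1858) = 2.1024, so t = 2.1024/0.2 = 10.512.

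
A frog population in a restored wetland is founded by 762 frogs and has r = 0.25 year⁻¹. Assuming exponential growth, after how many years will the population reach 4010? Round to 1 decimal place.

Set N₀·e^(rt) = 4010: e^(0.25·t) = 4010/762 = 5.2625.
0.25·t = ln(5.2625) = 1.6606, so t = 1.6606/0.25 = 6.6424.

6.6 years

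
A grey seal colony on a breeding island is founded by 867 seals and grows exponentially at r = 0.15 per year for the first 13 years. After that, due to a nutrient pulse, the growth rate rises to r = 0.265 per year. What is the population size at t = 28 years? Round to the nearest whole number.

Phase 1: N(13) = 867·e^(0.15×13) = 867·e^1.95 = 6093.87.
Phase 2 runs for 28 − 13 = 15 years at r = 0.265.
N(28) = 6093.87·e^(0.265×15) = 6093.87·e^3.975 = 324499.

324499 seals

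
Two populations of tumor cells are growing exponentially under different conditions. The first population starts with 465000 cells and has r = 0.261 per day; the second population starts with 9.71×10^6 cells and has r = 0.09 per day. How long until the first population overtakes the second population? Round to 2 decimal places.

Set 465000·e^(0.261t) = 9.71×10^6·e^(0.09t).
e^((0.261 − 0.09)t) = 9.71×10^6/465000 → e^(0.171·t) = 20.882.
0.171·t = ln(20.882) = 3.0389, so t = 3.0389/0.171 = 17.771.

17.77 days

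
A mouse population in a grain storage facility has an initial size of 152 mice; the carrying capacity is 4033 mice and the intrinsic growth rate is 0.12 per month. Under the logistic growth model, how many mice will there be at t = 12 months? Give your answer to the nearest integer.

572 mice

A = (K − N₀)/N₀ = (4033 − 152)/152 = 25.533.
N(t) = K/(1 + A·e^(−rt)) = 4033/(1 + 25.533×e^(−0.12×12)).
e^(−1.44) = 0.23693; denominator = 1 + 25.533×0.23693 = 7.0495.
N = 4033/7.0495 = 572.101.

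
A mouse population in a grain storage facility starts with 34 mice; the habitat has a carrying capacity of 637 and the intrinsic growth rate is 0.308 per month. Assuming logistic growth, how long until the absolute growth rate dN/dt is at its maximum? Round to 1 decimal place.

9.3 months

Logistic growth is fastest at N = K/2 = 318.5.
A = (K − N₀)/N₀ = 17.735. Set K/(1 + A·e^(−rt)) = K/2 → A·e^(−rt) = 1.
e^(−0.308t) = 1/17.735 = 0.0563847, so t = ln(17.735)/0.308 = 2.8756/0.308 = 9.3362.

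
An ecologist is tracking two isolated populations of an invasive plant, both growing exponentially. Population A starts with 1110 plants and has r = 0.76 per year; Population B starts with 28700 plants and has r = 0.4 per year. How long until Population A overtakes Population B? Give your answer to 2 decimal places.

9.03 years

Set 1110·e^(0.76t) = 28700·e^(0.4t).
e^((0.76 − 0.4)t) = 28700/1110 → e^(0.36·t) = 25.856.
0.36·t = ln(25.856) = 3.2525, so t = 3.2525/0.36 = 9.0348.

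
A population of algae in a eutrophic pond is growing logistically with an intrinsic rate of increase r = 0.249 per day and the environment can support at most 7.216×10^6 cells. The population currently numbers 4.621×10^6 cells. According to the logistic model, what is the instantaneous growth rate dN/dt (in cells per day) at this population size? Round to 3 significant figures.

dN/dt = rN(1 − N/K) = 0.249 × 4.621×10^6 × (1 − 4.621×10^6/7.216×10^6).
1 − 4.621×10^6/7.216×10^6 = 0.35962; dN/dt = 0.249 × 4.621×10^6 × 0.35962 = 4.13786×10^5.

414000 cells per day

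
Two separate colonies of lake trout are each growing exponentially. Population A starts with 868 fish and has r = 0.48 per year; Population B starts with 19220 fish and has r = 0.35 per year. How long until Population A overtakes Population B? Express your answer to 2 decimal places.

23.83 years

Set 868·e^(0.48t) = 19220·e^(0.35t).
e^((0.48 − 0.35)t) = 19220/868 → e^(0.13·t) = 22.143.
0.13·t = ln(22.143) = 3.0975, so t = 3.0975/0.13 = 23.827.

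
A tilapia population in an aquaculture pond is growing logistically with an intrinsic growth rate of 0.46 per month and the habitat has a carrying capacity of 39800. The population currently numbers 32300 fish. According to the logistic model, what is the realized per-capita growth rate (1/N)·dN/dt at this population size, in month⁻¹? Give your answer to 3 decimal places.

(1/N)·dN/dt = r(1 − N/K) = 0.46 × (1 − 32300/39800).
= 0.46 × 0.18844 = 0.086683.

0.087 per month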